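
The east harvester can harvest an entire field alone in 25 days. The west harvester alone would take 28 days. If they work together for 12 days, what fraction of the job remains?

16/175

Combined rate: 1/25 + 1/28 = (28 + 25)/700 = 53/700 per day.
In 12 days they complete 12·53/700 = 159/175 of the job.
So 16/175 remains.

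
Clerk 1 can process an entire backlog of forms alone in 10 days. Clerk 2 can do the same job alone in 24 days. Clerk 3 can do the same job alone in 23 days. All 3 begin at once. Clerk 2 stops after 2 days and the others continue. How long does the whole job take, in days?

115/18 days

In the first 2 days the combined rate is 511/2760, so 511/1380 of the job is done, leaving 869/1380.
After clerk 2 leaves the rate is 33/230 per day; the remaining 869/1380 takes 79/18 days.
Total = 2 + 79/18 = 115/18 days.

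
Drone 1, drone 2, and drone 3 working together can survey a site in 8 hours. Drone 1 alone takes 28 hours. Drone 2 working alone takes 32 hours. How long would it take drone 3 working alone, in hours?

Combined rate is 1/8 per hour.
Known contribution: 1/28 + 1/32 = (8 + 7)/224 = 15/224 per hour.
So drone 3's rate is 1/8 − 15/224 = 13/224, meaning 224/13 hours alone.

224/13 hours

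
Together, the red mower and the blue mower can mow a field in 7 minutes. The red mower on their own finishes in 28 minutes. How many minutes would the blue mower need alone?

Combined rate is 1/7 per minute.
Known contribution: 1/28 per minute.
So the blue mower's rate is 1/7 − 1/28 = 3/28, meaning 28/3 minutes alone.

28/3 minutes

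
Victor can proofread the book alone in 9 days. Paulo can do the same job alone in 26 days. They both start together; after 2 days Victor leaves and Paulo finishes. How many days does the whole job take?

182/9 days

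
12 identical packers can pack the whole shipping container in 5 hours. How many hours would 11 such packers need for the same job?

60/11 hours

Total work is 12·5 = 60 packer-hours.
With 11 packers: 60/11 hours.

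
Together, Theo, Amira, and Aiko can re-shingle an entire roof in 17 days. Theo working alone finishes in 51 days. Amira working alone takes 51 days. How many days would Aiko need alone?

Combined rate is 1/17 per day.
Known contribution: 1/51 + 1/51 = (1 + 1)/51 = 2/51 per day.
So Aiko's rate is 1/17 − 2/51 = 1/51, meaning 51 days alone.

51 days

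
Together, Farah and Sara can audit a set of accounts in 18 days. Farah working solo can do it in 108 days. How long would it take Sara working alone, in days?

108/5 days

Combined rate is 1/18 per day.
Known contribution: 1/108 per day.
So Sara's rate is 1/18 − 1/108 = 5/108, meaning 108/5 days alone.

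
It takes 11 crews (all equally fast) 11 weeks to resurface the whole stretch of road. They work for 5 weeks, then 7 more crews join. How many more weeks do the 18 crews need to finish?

One crew does 1/121 of the job per week.
After 5 weeks with 11 crews, 5/11 is done (6/11 left).
With 18 crews the rate is 18/121, so the rest takes 6/11 ÷ 18/121 = 11/3 weeks.

11/3 weeks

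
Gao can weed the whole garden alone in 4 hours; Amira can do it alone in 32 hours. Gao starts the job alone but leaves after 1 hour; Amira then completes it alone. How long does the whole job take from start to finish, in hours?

In 1 hour Gao does 1/4 of the job, leaving 3/4.
Amira works at 1/32 per hour, so finishing takes 3/4 ÷ 1/32 = 24 hours.
Total time = 1 + 24 = 25 hours.

25 hours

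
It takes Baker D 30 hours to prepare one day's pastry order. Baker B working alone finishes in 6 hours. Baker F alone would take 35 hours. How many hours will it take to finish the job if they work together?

Combined rate: 1/30 + 1/6 + 1/35 = (7 + 35 + 6)/210 = 48/210 = 8/35 per hour.
Time = 1 ÷ (8/35) = 35/8 hours.

35/8 hours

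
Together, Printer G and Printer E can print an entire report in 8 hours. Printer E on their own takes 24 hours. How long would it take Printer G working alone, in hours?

Combined rate is 1/8 per hour.
Known contribution: 1/24 per hour.
So Printer G's rate is 1/8 − 1/24 = 1/12, meaning 12 hours alone.

12 hours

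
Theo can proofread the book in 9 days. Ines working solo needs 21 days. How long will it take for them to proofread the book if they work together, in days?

63/10 days

Combined rate: 1/9 + 1/21 = (7 + 3)/63 = 10/63 per day.
Time = 1 ÷ (10/63) = 63/10 days.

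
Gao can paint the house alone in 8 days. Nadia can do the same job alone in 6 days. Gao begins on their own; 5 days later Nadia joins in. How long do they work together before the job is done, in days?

In the first 5 days Gao alone does 5/8 of the job, leaving 3/8.
Once everyone is working, combined rate: 1/8 + 1/6 = (3 + 4)/24 = 7/24 per day.
Remaining 3/8 at 7/24 per day takes 9/7 days.

9/7 days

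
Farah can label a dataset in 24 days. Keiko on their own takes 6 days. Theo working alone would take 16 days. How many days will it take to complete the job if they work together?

48/13 days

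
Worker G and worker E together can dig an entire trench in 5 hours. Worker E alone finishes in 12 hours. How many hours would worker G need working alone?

60/7 hours

Combined rate is 1/5 per hour.
Known contribution: 1/12 per hour.
So worker G's rate is 1/5 − 1/12 = 7/60, meaning 60/7 hours alone.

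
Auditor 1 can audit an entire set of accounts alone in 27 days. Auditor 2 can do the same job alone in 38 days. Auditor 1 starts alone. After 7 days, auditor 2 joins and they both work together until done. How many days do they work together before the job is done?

In the first 7 days auditor 1 alone does 7/27 of the job, leaving 20/27.
Once everyone is working, combined rate: 1/27 + 1/38 = (38 + 27)/1026 = 65/1026 per day.
Remaining 20/27 at 65/1026 per day takes 152/13 days.

152/13 days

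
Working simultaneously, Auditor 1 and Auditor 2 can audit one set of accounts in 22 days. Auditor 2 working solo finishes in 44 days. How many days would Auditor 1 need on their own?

Combined rate is 1/22 per day.
Known contribution: 1/44 per day.
So Auditor 1's rate is 1/22 − 1/44 = 1/44, meaning 44 days alone.

44 days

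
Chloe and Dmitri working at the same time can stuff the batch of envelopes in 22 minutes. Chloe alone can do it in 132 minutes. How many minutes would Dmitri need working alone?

Combined rate is 1/22 per minute.
Known contribution: 1/132 per minute.
So Dmitri's rate is 1/22 − 1/132 = 5/132, meaning 132/5 minutes alone.

132/5 minutes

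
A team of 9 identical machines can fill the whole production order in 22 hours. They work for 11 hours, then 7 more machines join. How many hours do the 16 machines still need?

99/16 hours

One machine does 1/198 of the job per hour.
After 11 hours with 9 machines, 1/2 is done (1/2 left).
With 16 machines the rate is 16/198 = 8/99, so the rest takes 1/2 ÷ 8/99 = 99/16 hours.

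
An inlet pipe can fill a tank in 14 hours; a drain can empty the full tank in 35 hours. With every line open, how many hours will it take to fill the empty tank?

Net rate = 1/14 − 1/35 = (5 − 2)/70 = 3/70 per hour.
Filling time = 1 ÷ (3/70) = 70/3 hours.

70/3 hours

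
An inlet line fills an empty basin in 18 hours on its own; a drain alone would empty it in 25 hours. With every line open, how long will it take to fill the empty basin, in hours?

Net rate = 1/18 − 1/25 = (25 − 18)/450 = 7/450 per hour.
Filling time = 1 ÷ (7/450) = 450/7 hours.

450/7 hours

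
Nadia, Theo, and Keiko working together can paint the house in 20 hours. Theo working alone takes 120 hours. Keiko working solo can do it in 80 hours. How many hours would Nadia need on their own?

240/7 hours

Combined rate is 1/20 per hour.
Known contribution: 1/120 + 1/80 = (2 + 3)/240 = 5/240 = 1/48 per hour.
So Nadia's rate is 1/20 − 1/48 = 7/240, meaning 240/7 hours alone.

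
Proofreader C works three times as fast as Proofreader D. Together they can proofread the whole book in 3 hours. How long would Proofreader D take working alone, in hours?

Let Proofreader D's rate be r; then Proofreader C's rate is 3r, so together (3 + 1)r = 4r = 1/3.
Thus r = 1/12 per hour.
Proofreader D alone: 12 hours; Proofreader C alone: 4 hours.

12 hours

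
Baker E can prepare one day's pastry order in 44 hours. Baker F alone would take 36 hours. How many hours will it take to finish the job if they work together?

99/5 hours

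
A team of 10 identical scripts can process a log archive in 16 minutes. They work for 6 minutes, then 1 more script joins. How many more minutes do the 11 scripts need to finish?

100/11 minutes

One script does 1/160 of the job per minute.
After 6 minutes with 10 scripts, 3/8 is done (5/8 left).
With 11 scripts the rate is 11/160, so the rest takes 5/8 ÷ 11/160 = 100/11 minutes.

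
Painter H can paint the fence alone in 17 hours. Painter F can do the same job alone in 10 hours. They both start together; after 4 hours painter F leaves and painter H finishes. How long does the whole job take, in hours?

In the first 4 hours the combined rate is 27/170, so 54/85 of the job is done, leaving 31/85.
After painter F leaves the rate is 1/17 per hour; the remaining 31/85 takes 31/5 hours.
Total = 4 + 31/5 = 51/5 hours.

51/5 hours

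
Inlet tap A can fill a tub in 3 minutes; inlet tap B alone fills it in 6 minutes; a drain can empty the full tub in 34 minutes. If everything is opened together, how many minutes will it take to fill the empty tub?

Net rate = 1/3 + 1/6 − 1/34 = (34 + 17 − 3)/102 = 48/102 = 8/17 per minute.
Filling time = 1 ÷ (8/17) = 17/8 minutes.

17/8 minutes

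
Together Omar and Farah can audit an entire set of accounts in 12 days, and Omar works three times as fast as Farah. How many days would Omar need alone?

16 days

Let Farah's rate be r; then Omar's rate is 3r, so together (3 + 1)r = 4r = 1/12.
Thus r = 1/48 per day.
Farah alone: 48 days; Omar alone: 16 days.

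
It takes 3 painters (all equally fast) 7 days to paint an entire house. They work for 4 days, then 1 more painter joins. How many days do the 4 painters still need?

One painter does 1/21 of the job per day.
After 4 days with 3 painters, 4/7 is done (3/7 left).
With 4 painters the rate is 4/21, so the rest takes 3/7 ÷ 4/21 = 9/4 days.

9/4 days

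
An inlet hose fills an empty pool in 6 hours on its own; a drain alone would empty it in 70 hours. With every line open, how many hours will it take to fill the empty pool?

Net rate = 1/6 − 1/70 = (35 − 3)/210 = 32/210 = 16/105 per hour.
Filling time = 1 ÷ (16/105) = 105/16 hours.

105/16 hours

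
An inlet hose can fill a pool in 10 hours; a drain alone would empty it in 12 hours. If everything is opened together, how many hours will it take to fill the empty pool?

60 hours

Net rate = 1/10 − 1/12 = (6 − 5)/60 = 1/60 per hour.
Filling time = 1 ÷ (1/60) = 60 hours.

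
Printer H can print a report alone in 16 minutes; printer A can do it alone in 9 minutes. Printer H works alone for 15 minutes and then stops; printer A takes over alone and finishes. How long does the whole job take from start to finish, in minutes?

249/16 minutes

In 15 minutes printer H does 15/16 of the job, leaving 1/16.
Printer A works at 1/9 per minute, so finishing takes 1/16 ÷ 1/9 = 9/16 minutes.
Total time = 15 + 9/16 = 249/16 minutes.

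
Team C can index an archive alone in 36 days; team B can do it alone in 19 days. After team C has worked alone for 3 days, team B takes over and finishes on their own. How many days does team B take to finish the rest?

209/12 days

In 3 days team C does 3/36 = 1/12 of the job, leaving 11/12.
Team B works at 1/19 per day, so finishing takes 11/12 ÷ 1/19 = 209/12 days.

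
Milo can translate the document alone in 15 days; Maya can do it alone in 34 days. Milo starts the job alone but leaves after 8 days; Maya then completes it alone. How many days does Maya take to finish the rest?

In 8 days Milo does 8/15 of the job, leaving 7/15.
Maya works at 1/34 per day, so finishing takes 7/15 ÷ 1/34 = 238/15 days.

238/15 days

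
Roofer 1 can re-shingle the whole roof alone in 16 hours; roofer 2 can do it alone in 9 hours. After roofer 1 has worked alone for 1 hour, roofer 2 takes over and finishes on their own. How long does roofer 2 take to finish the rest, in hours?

135/16 hours

In 1 hour roofer 1 does 1/16 of the job, leaving 15/16.
Roofer 2 works at 1/9 per hour, so finishing takes 15/16 ÷ 1/9 = 135/16 hours.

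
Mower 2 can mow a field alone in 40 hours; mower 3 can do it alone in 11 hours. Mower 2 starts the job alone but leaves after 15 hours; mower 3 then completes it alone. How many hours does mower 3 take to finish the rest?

In 15 hours mower 2 does 15/40 = 3/8 of the job, leaving 5/8.
Mower 3 works at 1/11 per hour, so finishing takes 5/8 ÷ 1/11 = 55/8 hours.

55/8 hours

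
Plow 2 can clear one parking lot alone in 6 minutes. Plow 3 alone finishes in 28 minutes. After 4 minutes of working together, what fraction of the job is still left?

Combined rate: 1/6 + 1/28 = (14 + 3)/84 = 17/84 per minute.
In 4 minutes they complete 4·17/84 = 17/21 of the job.
So 4/21 remains.

4/21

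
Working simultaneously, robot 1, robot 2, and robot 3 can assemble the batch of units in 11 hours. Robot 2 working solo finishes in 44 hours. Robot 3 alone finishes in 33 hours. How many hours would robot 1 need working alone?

Combined rate is 1/11 per hour.
Known contribution: 1/44 + 1/33 = (3 + 4)/132 = 7/132 per hour.
So robot 1's rate is 1/11 − 7/132 = 5/132, meaning 132/5 hours alone.

132/5 hours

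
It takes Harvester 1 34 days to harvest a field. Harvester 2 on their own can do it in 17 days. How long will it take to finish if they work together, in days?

34/3 days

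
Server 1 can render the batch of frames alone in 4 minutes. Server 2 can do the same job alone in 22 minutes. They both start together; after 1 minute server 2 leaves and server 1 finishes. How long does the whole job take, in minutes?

42/11 minutes

In the first 1 minute the combined rate is 13/44, so 13/44 of the job is done, leaving 31/44.
After server 2 leaves the rate is 1/4 per minute; the remaining 31/44 takes 31/11 minutes.
Total = 1 + 31/11 = 42/11 minutes.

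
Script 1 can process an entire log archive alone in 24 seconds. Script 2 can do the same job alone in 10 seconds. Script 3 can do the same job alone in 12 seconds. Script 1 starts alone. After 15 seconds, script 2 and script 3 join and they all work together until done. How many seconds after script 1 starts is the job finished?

50/3 seconds

In the first 15 seconds script 1 alone does 15/24 = 5/8 of the job, leaving 3/8.
Once everyone is working, combined rate: 1/24 + 1/10 + 1/12 = (5 + 12 + 10)/120 = 27/120 = 9/40 per second.
Remaining 3/8 at 9/40 per second takes 5/3 seconds.
Total from the start = 15 + 5/3 = 50/3 seconds.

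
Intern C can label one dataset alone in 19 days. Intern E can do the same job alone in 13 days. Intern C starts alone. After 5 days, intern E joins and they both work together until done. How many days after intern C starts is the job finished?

In the first 5 days intern C alone does 5/19 of the job, leaving 14/19.
Once everyone is working, combined rate: 1/19 + 1/13 = (13 + 19)/247 = 32/247 per day.
Remaining 14/19 at 32/247 per day takes 91/16 days.
Total from the start = 5 + 91/16 = 171/16 days.

171/16 days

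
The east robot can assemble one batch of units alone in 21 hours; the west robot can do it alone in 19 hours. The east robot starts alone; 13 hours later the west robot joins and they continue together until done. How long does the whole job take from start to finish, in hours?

84/5 hours

In 13 hours the east robot does 13/21 of the job, leaving 8/21.
The east robot and the west robot together work at 40/399 per hour, so finishing takes 8/21 ÷ 40/399 = 19/5 hours.
Total time = 13 + 19/5 = 84/5 hours.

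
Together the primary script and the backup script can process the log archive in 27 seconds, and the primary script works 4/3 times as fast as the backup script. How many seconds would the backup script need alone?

Let the backup script's rate be r; then the primary script's rate is (4/3)r, so together (4/3 + 1)r = (7/3)r = 1/27.
Thus r = 1/63 per second.
The backup script alone: 63 seconds; the primary script alone: 189/4 seconds.

63 seconds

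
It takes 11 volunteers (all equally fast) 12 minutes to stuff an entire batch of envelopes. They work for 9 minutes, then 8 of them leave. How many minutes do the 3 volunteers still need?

One volunteer does 1/132 of the job per minute.
After 9 minutes with 11 volunteers, 3/4 is done (1/4 left).
With 3 volunteers the rate is 3/132 = 1/44, so the rest takes 1/4 ÷ 1/44 = 11 minutes.

11 minutes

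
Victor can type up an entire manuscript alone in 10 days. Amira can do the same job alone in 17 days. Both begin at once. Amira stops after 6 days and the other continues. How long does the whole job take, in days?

In the first 6 days the combined rate is 27/170, so 81/85 of the job is done, leaving 4/85.
After Amira leaves the rate is 1/10 per day; the remaining 4/85 takes 8/17 days.
Total = 6 + 8/17 = 110/17 days.

110/17 days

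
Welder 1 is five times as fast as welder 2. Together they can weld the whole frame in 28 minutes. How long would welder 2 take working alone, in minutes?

168 minutes

Let welder 2's rate be r; then welder 1's rate is 5r, so together (5 + 1)r = 6r = 1/28.
Thus r = 1/168 per minute.
Welder 2 alone: 168 minutes; welder 1 alone: 168/5 minutes.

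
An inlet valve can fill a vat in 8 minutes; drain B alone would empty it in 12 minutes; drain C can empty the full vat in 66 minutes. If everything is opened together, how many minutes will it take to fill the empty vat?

264/7 minutes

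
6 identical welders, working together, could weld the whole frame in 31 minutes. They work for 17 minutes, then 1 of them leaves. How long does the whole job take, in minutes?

169/5 minutes

One welder does 1/186 of the job per minute.
After 17 minutes with 6 welders, 17/31 is done (14/31 left).
With 5 welders the rate is 5/186, so the rest takes 14/31 ÷ 5/186 = 84/5 minutes.
Total = 17 + 84/5 = 169/5 minutes.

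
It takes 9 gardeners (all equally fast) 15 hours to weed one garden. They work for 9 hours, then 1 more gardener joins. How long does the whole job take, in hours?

One gardener does 1/135 of the job per hour.
After 9 hours with 9 gardeners, 3/5 is done (2/5 left).
With 10 gardeners the rate is 10/135 = 2/27, so the rest takes 2/5 ÷ 2/27 = 27/5 hours.
Total = 9 + 27/5 = 72/5 hours.

72/5 hours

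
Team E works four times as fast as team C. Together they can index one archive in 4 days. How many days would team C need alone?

20 days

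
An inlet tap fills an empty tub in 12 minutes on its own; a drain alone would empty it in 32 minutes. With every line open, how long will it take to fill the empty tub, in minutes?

Net rate = 1/12 − 1/32 = (8 − 3)/96 = 5/96 per minute.
Filling time = 1 ÷ (5/96) = 96/5 minutes.

96/5 minutes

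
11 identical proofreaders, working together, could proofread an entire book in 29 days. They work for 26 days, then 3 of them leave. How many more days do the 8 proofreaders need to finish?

33/8 days

One proofreader does 1/319 of the job per day.
After 26 days with 11 proofreaders, 26/29 is done (3/29 left).
With 8 proofreaders the rate is 8/319, so the rest takes 3/29 ÷ 8/319 = 33/8 days.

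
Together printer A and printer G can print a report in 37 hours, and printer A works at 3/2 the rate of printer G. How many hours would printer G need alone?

185/2 hours

Let printer G's rate be r; then printer A's rate is (3/2)r, so together (3/2 + 1)r = (5/2)r = 1/37.
Thus r = 2/185 per hour.
Printer G alone: 185/2 hours; printer A alone: 185/3 hours.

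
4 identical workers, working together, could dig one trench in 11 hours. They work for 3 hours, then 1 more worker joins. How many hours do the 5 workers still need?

One worker does 1/44 of the job per hour.
After 3 hours with 4 workers, 3/11 is done (8/11 left).
With 5 workers the rate is 5/44, so the rest takes 8/11 ÷ 5/44 = 32/5 hours.

32/5 hours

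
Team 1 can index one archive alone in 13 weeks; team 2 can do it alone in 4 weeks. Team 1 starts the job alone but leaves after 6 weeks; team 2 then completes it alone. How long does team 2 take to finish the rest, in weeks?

28/13 weeks

In 6 weeks team 1 does 6/13 of the job, leaving 7/13.
Team 2 works at 1/4 per week, so finishing takes 7/13 ÷ 1/4 = 28/13 weeks.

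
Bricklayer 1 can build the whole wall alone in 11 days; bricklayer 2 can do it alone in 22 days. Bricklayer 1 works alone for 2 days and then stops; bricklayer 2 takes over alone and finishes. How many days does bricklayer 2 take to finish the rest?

18 days

In 2 days bricklayer 1 does 2/11 of the job, leaving 9/11.
Bricklayer 2 works at 1/22 per day, so finishing takes 9/11 ÷ 1/22 = 18 days.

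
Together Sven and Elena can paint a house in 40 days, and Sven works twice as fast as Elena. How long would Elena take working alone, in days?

Let Elena's rate be r; then Sven's rate is 2r, so together (2 + 1)r = 3r = 1/40.
Thus r = 1/120 per day.
Elena alone: 120 days; Sven alone: 60 days.

120 days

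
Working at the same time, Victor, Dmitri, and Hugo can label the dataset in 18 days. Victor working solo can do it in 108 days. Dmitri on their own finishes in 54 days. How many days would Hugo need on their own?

36 days

Combined rate is 1/18 per day.
Known contribution: 1/108 + 1/54 = (1 + 2)/108 = 3/108 = 1/36 per day.
So Hugo's rate is 1/18 − 1/36 = 1/36, meaning 36 days alone.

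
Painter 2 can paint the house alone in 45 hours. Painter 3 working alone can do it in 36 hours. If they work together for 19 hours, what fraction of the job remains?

Combined rate: 1/45 + 1/36 = (4 + 5)/180 = 9/180 = 1/20 per hour.
In 19 hours they complete 19·1/20 = 19/20 of the job.
So 1/20 remains.

1/20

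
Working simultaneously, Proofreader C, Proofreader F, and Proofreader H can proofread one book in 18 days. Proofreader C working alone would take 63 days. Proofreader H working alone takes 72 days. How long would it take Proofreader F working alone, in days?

Combined rate is 1/18 per day.
Known contribution: 1/63 + 1/72 = (8 + 7)/504 = 15/504 = 5/168 per day.
So Proofreader F's rate is 1/18 − 5/168 = 13/504, meaning 504/13 days alone.

504/13 days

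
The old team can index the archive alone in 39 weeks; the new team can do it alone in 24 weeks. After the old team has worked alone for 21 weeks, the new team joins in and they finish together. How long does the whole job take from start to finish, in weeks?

195/7 weeks

In 21 weeks the old team does 21/39 = 7/13 of the job, leaving 6/13.
The old team and the new team together work at 7/104 per week, so finishing takes 6/13 ÷ 7/104 = 48/7 weeks.
Total time = 21 + 48/7 = 195/7 weeks.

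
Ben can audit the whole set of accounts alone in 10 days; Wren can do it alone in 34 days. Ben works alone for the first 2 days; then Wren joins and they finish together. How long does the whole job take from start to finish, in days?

90/11 days

In 2 days Ben does 2/10 = 1/5 of the job, leaving 4/5.
Ben and Wren together work at 11/85 per day, so finishing takes 4/5 ÷ 11/85 = 68/11 days.
Total time = 2 + 68/11 = 90/11 days.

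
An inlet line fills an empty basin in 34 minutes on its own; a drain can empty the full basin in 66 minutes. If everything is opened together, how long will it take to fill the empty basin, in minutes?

Net rate = 1/34 − 1/66 = (33 − 17)/1122 = 16/1122 = 8/561 per minute.
Filling time = 1 ÷ (8/561) = 561/8 minutes.

561/8 minutes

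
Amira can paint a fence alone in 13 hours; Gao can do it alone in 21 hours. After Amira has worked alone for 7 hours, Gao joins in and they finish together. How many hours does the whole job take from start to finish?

In 7 hours Amira does 7/13 of the job, leaving 6/13.
Amira and Gao together work at 34/273 per hour, so finishing takes 6/13 ÷ 34/273 = 63/17 hours.
Total time = 7 + 63/17 = 182/17 hours.

182/17 hours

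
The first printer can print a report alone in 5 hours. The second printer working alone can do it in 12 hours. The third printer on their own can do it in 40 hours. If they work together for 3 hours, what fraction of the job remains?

3/40

Combined rate: 1/5 + 1/12 + 1/40 = (24 + 10 + 3)/120 = 37/120 per hour.
In 3 hours they complete 3·37/120 = 37/40 of the job.
So 3/40 remains.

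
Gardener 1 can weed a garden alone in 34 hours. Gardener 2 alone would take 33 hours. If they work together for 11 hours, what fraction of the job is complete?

67/102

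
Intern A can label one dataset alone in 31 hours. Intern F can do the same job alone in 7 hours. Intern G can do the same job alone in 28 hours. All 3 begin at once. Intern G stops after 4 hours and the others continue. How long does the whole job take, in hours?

93/19 hours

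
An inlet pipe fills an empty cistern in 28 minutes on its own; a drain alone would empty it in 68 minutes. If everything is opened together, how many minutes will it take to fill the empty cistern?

238/5 minutes

Net rate = 1/28 − 1/68 = (17 − 7)/476 = 10/476 = 5/238 per minute.
Filling time = 1 ÷ (5/238) = 238/5 minutes.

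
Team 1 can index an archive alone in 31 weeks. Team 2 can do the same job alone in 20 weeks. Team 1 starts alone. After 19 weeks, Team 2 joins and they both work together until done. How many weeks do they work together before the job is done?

80/17 weeks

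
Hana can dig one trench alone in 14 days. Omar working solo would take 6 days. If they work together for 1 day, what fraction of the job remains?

Combined rate: 1/14 + 1/6 = (3 + 7)/42 = 10/42 = 5/21 per day.
In 1 day they complete 1·5/21 = 5/21 of the job.
So 16/21 remains.

16/21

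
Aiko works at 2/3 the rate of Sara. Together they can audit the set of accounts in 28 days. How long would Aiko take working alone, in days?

70 days

Let Sara's rate be r; then Aiko's rate is (2/3)r, so together (2/3 + 1)r = (5/3)r = 1/28.
Thus r = 3/140 per day.
Sara alone: 140/3 days; Aiko alone: 70 days.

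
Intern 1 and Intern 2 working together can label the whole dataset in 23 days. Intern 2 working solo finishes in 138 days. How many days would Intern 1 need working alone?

138/5 days

Combined rate is 1/23 per day.
Known contribution: 1/138 per day.
So Intern 1's rate is 1/23 − 1/138 = 5/138, meaning 138/5 days alone.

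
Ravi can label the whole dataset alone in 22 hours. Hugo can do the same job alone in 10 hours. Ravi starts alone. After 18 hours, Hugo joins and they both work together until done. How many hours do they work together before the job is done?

5/4 hours

In the first 18 hours Ravi alone does 18/22 = 9/11 of the job, leaving 2/11.
Once everyone is working, combined rate: 1/22 + 1/10 = (5 + 11)/110 = 16/110 = 8/55 per hour.
Remaining 2/11 at 8/55 per hour takes 5/4 hours.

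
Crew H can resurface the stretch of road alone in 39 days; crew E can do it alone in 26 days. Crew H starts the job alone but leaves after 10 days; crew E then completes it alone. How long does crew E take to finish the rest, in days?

58/3 days

In 10 days crew H does 10/39 of the job, leaving 29/39.
Crew E works at 1/26 per day, so finishing takes 29/39 ÷ 1/26 = 58/3 days.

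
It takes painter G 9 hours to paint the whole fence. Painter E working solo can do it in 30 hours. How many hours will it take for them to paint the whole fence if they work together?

90/13 hours

Combined rate: 1/9 + 1/30 = (10 + 3)/90 = 13/90 per hour.
Time = 1 ÷ (13/90) = 90/13 hours.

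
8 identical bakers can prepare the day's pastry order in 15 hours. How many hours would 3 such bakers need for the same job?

Total work is 8·15 = 120 baker-hours.
With 3 bakers: 120/3 = 40 hours.

40 hours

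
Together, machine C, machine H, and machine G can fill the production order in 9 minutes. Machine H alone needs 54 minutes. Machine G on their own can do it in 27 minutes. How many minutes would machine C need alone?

Combined rate is 1/9 per minute.
Known contribution: 1/54 + 1/27 = (1 + 2)/54 = 3/54 = 1/18 per minute.
So machine C's rate is 1/9 − 1/18 = 1/18, meaning 18 minutes alone.

18 minutes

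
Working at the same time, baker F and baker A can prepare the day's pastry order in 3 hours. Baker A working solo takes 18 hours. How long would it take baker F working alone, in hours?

18/5 hours

Combined rate is 1/3 per hour.
Known contribution: 1/18 per hour.
So baker F's rate is 1/3 − 1/18 = 5/18, meaning 18/5 hours alone.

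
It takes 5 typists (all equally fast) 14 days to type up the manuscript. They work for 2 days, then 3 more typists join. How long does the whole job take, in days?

19/2 days

One typist does 1/70 of the job per day.
After 2 days with 5 typists, 1/7 is done (6/7 left).
With 8 typists the rate is 8/70 = 4/35, so the rest takes 6/7 ÷ 4/35 = 15/2 days.
Total = 2 + 15/2 = 19/2 days.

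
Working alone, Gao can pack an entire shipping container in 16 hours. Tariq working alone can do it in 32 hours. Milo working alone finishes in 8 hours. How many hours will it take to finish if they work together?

Combined rate: 1/16 + 1/32 + 1/8 = (2 + 1 + 4)/32 = 7/32 per hour.
Time = 1 ÷ (7/32) = 32/7 hours.

32/7 hours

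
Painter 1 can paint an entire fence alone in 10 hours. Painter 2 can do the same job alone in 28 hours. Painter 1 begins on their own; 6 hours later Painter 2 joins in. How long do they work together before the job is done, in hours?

In the first 6 hours Painter 1 alone does 6/10 = 3/5 of the job, leaving 2/5.
Once everyone is working, combined rate: 1/10 + 1/28 = (14 + 5)/140 = 19/140 per hour.
Remaining 2/5 at 19/140 per hour takes 56/19 hours.

56/19 hours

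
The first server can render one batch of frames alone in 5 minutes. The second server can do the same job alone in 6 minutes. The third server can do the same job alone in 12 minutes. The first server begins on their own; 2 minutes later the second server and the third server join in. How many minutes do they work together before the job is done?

4/3 minutes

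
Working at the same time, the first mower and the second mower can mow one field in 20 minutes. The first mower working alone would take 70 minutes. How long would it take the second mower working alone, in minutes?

28 minutes

Combined rate is 1/20 per minute.
Known contribution: 1/70 per minute.
So the second mower's rate is 1/20 − 1/70 = 1/28, meaning 28 minutes alone.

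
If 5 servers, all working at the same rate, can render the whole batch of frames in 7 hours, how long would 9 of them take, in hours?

Total work is 5·7 = 35 server-hours.
With 9 servers: 35/9 hours.

35/9 hours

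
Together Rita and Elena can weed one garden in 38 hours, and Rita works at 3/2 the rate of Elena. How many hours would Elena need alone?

95 hours

Let Elena's rate be r; then Rita's rate is (3/2)r, so together (3/2 + 1)r = (5/2)r = 1/38.
Thus r = 1/95 per hour.
Elena alone: 95 hours; Rita alone: 190/3 hours.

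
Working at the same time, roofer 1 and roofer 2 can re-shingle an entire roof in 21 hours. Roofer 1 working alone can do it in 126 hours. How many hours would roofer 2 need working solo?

Combined rate is 1/21 per hour.
Known contribution: 1/126 per hour.
So roofer 2's rate is 1/21 − 1/126 = 5/126, meaning 126/5 hours alone.

126/5 hours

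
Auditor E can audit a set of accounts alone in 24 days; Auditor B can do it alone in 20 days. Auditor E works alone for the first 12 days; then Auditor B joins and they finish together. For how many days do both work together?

In 12 days Auditor E does 12/24 = 1/2 of the job, leaving 1/2.
Auditor E and Auditor B together work at 11/120 per day, so finishing takes 1/2 ÷ 11/120 = 60/11 days.

60/11 days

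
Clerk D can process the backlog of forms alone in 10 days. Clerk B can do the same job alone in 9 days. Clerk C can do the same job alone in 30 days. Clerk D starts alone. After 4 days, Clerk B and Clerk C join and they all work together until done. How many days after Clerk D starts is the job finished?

In the first 4 days Clerk D alone does 4/10 = 2/5 of the job, leaving 3/5.
Once everyone is working, combined rate: 1/10 + 1/9 + 1/30 = (9 + 10 + 3)/90 = 22/90 = 11/45 per day.
Remaining 3/5 at 11/45 per day takes 27/11 days.
Total from the start = 4 + 27/11 = 71/11 days.

71/11 days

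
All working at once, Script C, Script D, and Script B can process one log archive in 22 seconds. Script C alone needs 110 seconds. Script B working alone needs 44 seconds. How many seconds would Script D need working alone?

220/3 seconds

Combined rate is 1/22 per second.
Known contribution: 1/110 + 1/44 = (2 + 5)/220 = 7/220 per second.
So Script D's rate is 1/22 − 7/220 = 3/220, meaning 220/3 seconds alone.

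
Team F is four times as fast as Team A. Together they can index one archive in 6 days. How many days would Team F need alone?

Let Team A's rate be r; then Team F's rate is 4r, so together (4 + 1)r = 5r = 1/6.
Thus r = 1/30 per day.
Team A alone: 30 days; Team F alone: 15/2 days.

15/2 days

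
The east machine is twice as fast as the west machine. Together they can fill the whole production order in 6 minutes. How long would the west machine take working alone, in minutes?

18 minutes

Let the west machine's rate be r; then the east machine's rate is 2r, so together (2 + 1)r = 3r = 1/6.
Thus r = 1/18 per minute.
The west machine alone: 18 minutes; the east machine alone: 9 minutes.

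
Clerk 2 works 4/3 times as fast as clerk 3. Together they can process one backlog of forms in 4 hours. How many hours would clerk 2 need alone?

Let clerk 3's rate be r; then clerk 2's rate is (4/3)r, so together (4/3 + 1)r = (7/3)r = 1/4.
Thus r = 3/28 per hour.
Clerk 3 alone: 28/3 hours; clerk 2 alone: 7 hours.

7 hours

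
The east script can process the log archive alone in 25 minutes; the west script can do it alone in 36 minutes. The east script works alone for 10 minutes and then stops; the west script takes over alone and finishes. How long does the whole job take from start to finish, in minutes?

In 10 minutes the east script does 10/25 = 2/5 of the job, leaving 3/5.
The west script works at 1/36 per minute, so finishing takes 3/5 ÷ 1/36 = 108/5 minutes.
Total time = 10 + 108/5 = 158/5 minutes.

158/5 minutes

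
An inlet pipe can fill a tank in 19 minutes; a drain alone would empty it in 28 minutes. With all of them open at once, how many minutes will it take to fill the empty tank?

Net rate = 1/19 − 1/28 = (28 − 19)/532 = 9/532 per minute.
Filling time = 1 ÷ (9/532) = 532/9 minutes.

532/9 minutes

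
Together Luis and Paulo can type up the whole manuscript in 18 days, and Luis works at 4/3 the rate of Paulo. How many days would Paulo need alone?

Let Paulo's rate be r; then Luis's rate is (4/3)r, so together (4/3 + 1)r = (7/3)r = 1/18.
Thus r = 1/42 per day.
Paulo alone: 42 days; Luis alone: 63/2 days.

42 days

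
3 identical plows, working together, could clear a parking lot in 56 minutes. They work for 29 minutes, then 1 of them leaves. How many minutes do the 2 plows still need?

One plow does 1/168 of the job per minute.
After 29 minutes with 3 plows, 29/56 is done (27/56 left).
With 2 plows the rate is 2/168 = 1/84, so the rest takes 27/56 ÷ 1/84 = 81/2 minutes.

81/2 minutes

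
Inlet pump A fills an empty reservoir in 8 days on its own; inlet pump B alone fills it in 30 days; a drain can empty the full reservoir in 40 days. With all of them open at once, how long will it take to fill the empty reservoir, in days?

Net rate = 1/8 + 1/30 − 1/40 = (15 + 4 − 3)/120 = 16/120 = 2/15 per day.
Filling time = 1 ÷ (2/15) = 15/2 days.

15/2 days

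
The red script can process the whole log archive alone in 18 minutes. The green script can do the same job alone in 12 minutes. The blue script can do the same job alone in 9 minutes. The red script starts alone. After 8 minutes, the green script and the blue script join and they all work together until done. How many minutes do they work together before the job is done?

In the first 8 minutes the red script alone does 8/18 = 4/9 of the job, leaving 5/9.
Once everyone is working, combined rate: 1/18 + 1/12 + 1/9 = (2 + 3 + 4)/36 = 9/36 = 1/4 per minute.
Remaining 5/9 at 1/4 per minute takes 20/9 minutes.

20/9 minutes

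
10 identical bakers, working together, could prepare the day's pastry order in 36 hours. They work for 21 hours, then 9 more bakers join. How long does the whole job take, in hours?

549/19 hours

One baker does 1/360 of the job per hour.
After 21 hours with 10 bakers, 7/12 is done (5/12 left).
With 19 bakers the rate is 19/360, so the rest takes 5/12 ÷ 19/360 = 150/19 hours.
Total = 21 + 150/19 = 549/19 hours.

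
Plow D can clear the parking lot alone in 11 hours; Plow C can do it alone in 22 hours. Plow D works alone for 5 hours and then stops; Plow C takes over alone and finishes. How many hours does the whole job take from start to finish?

17 hours

In 5 hours Plow D does 5/11 of the job, leaving 6/11.
Plow C works at 1/22 per hour, so finishing takes 6/11 ÷ 1/22 = 12 hours.
Total time = 5 + 12 = 17 hours.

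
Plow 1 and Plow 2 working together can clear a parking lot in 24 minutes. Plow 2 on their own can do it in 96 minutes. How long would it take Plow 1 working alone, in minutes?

32 minutes

Combined rate is 1/24 per minute.
Known contribution: 1/96 per minute.
So Plow 1's rate is 1/24 − 1/96 = 1/32, meaning 32 minutes alone.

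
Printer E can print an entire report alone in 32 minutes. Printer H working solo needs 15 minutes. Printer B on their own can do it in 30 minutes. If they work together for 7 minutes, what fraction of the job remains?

13/160

Combined rate: 1/32 + 1/15 + 1/30 = (15 + 32 + 16)/480 = 63/480 = 21/160 per minute.
In 7 minutes they complete 7·21/160 = 147/160 of the job.
So 13/160 remains.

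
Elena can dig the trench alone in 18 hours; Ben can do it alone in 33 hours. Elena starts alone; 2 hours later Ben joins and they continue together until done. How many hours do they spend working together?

176/17 hours

In 2 hours Elena does 2/18 = 1/9 of the job, leaving 8/9.
Elena and Ben together work at 17/198 per hour, so finishing takes 8/9 ÷ 17/198 = 176/17 hours.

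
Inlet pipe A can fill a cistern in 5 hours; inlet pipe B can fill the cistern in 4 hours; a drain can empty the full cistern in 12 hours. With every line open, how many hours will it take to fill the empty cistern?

Net rate = 1/5 + 1/4 − 1/12 = (12 + 15 − 5)/60 = 22/60 = 11/30 per hour.
Filling time = 1 ÷ (11/30) = 30/11 hours.

30/11 hours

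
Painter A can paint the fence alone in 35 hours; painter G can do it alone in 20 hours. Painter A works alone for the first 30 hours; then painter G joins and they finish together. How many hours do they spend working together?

In 30 hours painter A does 30/35 = 6/7 of the job, leaving 1/7.
Painter A and painter G together work at 11/140 per hour, so finishing takes 1/7 ÷ 11/140 = 20/11 hours.

20/11 hours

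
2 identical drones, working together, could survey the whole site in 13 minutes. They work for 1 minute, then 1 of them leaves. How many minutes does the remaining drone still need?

One drone does 1/26 of the job per minute.
After 1 minute with 2 drones, 1/13 is done (12/13 left).
With 1 drone the rate is 1/26, so the rest takes 12/13 ÷ 1/26 = 24 minutes.

24 minutes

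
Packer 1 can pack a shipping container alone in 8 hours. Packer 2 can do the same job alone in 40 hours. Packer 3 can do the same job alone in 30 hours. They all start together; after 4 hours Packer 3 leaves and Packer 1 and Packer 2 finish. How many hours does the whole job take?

In the first 4 hours the combined rate is 11/60, so 11/15 of the job is done, leaving 4/15.
After Packer 3 leaves the rate is 3/20 per hour; the remaining 4/15 takes 16/9 hours.
Total = 4 + 16/9 = 52/9 hours.

52/9 hours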